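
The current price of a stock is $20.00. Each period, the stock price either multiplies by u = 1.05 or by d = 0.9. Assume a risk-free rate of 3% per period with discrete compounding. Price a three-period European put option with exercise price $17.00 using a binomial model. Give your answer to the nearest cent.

Risk-neutral probability p = (1 + 0.03 − 0.9)/(1.05 − 0.9) = 0.1300/0.1500 = 0.8667
Terminal stock prices: S_uuu = 23.15, S_uud = 19.85, S_udd = 17.01, S_ddd = 14.58
Terminal payoffs (K − S): max(-6.153, 0) = 0, max(-2.845, 0) = 0, max(-0.01, 0) = 0, max(2.42, 0) = 2.42
Node uu (S = 22.05): V_uu = 1/1.03·[0.8667·0.0000 + 0.1333·0.0000] = 0.0000
Node ud (S = 18.9): V_ud = 1/1.03·[0.8667·0.0000 + 0.1333·0.0000] = 0.0000
Node dd (S = 16.2): V_dd = 1/1.03·[0.8667·0.0000 + 0.1333·2.4200] = 0.3133
Node u (S = 21): V_u = 1/1.03·[0.8667·0.0000 + 0.1333·0.0000] = 0.0000
Node d (S = 18): V_d = 1/1.03·[0.8667·0.0000 + 0.1333·0.3133] = 0.0406
Node 0 (S = 20): V_0 = 1/1.03·[0.8667·0.0000 + 0.1333·0.0406] = 0.0052

$0.01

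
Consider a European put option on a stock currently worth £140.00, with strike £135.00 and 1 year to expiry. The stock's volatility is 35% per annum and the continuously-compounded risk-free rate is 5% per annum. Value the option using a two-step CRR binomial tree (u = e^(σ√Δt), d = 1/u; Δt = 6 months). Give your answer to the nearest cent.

CRR parameters: u = e^(σ√Δt) = e^(0.35·√0.5) = 1.2808, d = 1/u = 0.7808
Per-period rate: rΔt = 0.05·0.5 = 0.025, so R = e^0.025 = 1.0253
Risk-neutral probability p = (e^0.025 − 0.7808)/(1.2808 − 0.7808) = 0.2446/0.5000 = 0.4891
Terminal stock prices: S_uu = 229.7, S_ud = 140, S_dd = 85.34
Terminal payoffs (K − S): max(-94.66, 0) = 0, max(-5, 0) = 0, max(49.66, 0) = 49.66
Node u (S = 179.3): V_u = e^(−0.025)·[0.4891·0.0000 + 0.5109·0.0000] = 0.0000
Node d (S = 109.3): V_d = e^(−0.025)·[0.4891·0.0000 + 0.5109·49.6579] = 24.7454
Node 0 (S = 140): V_0 = e^(−0.025)·[0.4891·0.0000 + 0.5109·24.7454] = 12.3311

£12.33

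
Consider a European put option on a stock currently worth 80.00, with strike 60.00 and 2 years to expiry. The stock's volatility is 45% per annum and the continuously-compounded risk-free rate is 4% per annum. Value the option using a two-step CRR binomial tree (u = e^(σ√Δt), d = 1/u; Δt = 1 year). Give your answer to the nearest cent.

CRR parameters: u = e^(σ√Δt) = e^(0.45·√1) = 1.5683, d = 1/u = 0.6376
Per-period rate: rΔt = 0.04·1 = 0.04, so R = e^0.04 = 1.0408
Risk-neutral probability p = (e^0.04 − 0.6376)/(1.5683 − 0.6376) = 0.4032/0.9307 = 0.4332
Terminal stock prices: S_uu = 196.8, S_ud = 80, S_dd = 32.53
Terminal payoffs (K − S): max(-136.8, 0) = 0, max(-20, 0) = 0, max(27.47, 0) = 27.47
Node u (S = 125.5): V_u = e^(−0.04)·[0.4332·0.0000 + 0.5668·0.0000] = 0.0000
Node d (S = 51.01): V_d = e^(−0.04)·[0.4332·0.0000 + 0.5668·27.4744] = 14.9616
Node 0 (S = 80): V_0 = e^(−0.04)·[0.4332·0.0000 + 0.5668·14.9616] = 8.1476

8.15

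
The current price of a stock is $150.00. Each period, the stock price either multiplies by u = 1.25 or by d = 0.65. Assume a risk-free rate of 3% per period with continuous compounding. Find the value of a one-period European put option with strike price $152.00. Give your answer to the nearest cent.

Risk-neutral probability p = (e^0.03 − 0.65)/(1.25 − 0.65) = 0.3805/0.6000 = 0.6341
Terminal stock prices: S_u = 187.5, S_d = 97.5
Terminal payoffs (K − S): max(-35.5, 0) = 0, max(54.5, 0) = 54.5
Node 0 (S = 150): V_0 = e^(−0.03)·[0.6341·0.0000 + 0.3659·54.5000] = 19.3527

$19.35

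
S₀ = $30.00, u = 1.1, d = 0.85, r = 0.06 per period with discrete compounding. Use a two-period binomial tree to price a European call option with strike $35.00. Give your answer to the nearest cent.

Risk-neutral probability p = (1 + 0.06 − 0.85)/(1.1 − 0.85) = 0.2100/0.2500 = 0.8400
Terminal stock prices: S_uu = 36.3, S_ud = 28.05, S_dd = 21.67
Terminal payoffs (S − K): max(1.3, 0) = 1.3, max(-6.95, 0) = 0, max(-13.33, 0) = 0
Node u (S = 33): V_u = 1/1.06·[0.8400·1.3000 + 0.1600·0.0000] = 1.0302
Node d (S = 25.5): V_d = 1/1.06·[0.8400·0.0000 + 0.1600·0.0000] = 0.0000
Node 0 (S = 30): V_0 = 1/1.06·[0.8400·1.0302 + 0.1600·0.0000] = 0.8164

$0.82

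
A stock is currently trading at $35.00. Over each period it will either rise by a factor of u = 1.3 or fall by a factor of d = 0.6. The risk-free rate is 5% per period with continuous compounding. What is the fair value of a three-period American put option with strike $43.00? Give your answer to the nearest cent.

$11.64

Risk-neutral probability p = (e^0.05 − 0.6)/(1.3 − 0.6) = 0.4513/0.7000 = 0.6447
Terminal stock prices: S_uuu = 76.89, S_uud = 35.49, S_udd = 16.38, S_ddd = 7.56
Terminal payoffs (K − S): max(-33.89, 0) = 0, max(7.51, 0) = 7.51, max(26.62, 0) = 26.62, max(35.44, 0) = 35.44
Node uu (S = 59.15): continuation = e^(−0.05)·[0.6447·0.0000 + 0.3553·7.5100] = 2.5384; exercise value = 0.0000 ≤ continuation, so V_uu = 2.5384
Node ud (S = 27.3): continuation = e^(−0.05)·[0.6447·7.5100 + 0.3553·26.6200] = 13.6029; exercise value = 15.7000 > continuation, so V_ud = 15.7000 (exercise)
Node dd (S = 12.6): continuation = e^(−0.05)·[0.6447·26.6200 + 0.3553·35.4400] = 28.3029; exercise value = 30.4000 > continuation, so V_dd = 30.4000 (exercise)
Node u (S = 45.5): continuation = e^(−0.05)·[0.6447·2.5384 + 0.3553·15.7000] = 6.8632; exercise value = 0.0000 ≤ continuation, so V_u = 6.8632
Node d (S = 21): continuation = e^(−0.05)·[0.6447·15.7000 + 0.3553·30.4000] = 19.9029; exercise value = 22.0000 > continuation, so V_d = 22.0000 (exercise)
Node 0 (S = 35): continuation = e^(−0.05)·[0.6447·6.8632 + 0.3553·22.0000] = 11.6447; exercise value = 8.0000 ≤ continuation, so V_0 = 11.6447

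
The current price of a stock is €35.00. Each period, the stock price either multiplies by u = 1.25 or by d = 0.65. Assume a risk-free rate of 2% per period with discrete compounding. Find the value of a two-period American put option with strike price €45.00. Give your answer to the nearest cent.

€12.13

Risk-neutral probability p = (1 + 0.02 − 0.65)/(1.25 − 0.65) = 0.3700/0.6000 = 0.6167
Terminal stock prices: S_uu = 54.69, S_ud = 28.44, S_dd = 14.79
Terminal payoffs (K − S): max(-9.688, 0) = 0, max(16.56, 0) = 16.56, max(30.21, 0) = 30.21
Node u (S = 43.75): continuation = 1/1.02·[0.6167·0.0000 + 0.3833·16.5625] = 6.2245; exercise value = 1.2500 ≤ continuation, so V_u = 6.2245
Node d (S = 22.75): continuation = 1/1.02·[0.6167·16.5625 + 0.3833·30.2125] = 21.3676; exercise value = 22.2500 > continuation, so V_d = 22.2500 (exercise)
Node 0 (S = 35): continuation = 1/1.02·[0.6167·6.2245 + 0.3833·22.2500] = 12.1251; exercise value = 10.0000 ≤ continuation, so V_0 = 12.1251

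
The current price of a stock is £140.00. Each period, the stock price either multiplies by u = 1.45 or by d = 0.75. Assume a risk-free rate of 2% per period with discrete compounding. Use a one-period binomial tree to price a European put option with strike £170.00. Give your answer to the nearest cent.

Risk-neutral probability p = (1 + 0.02 − 0.75)/(1.45 − 0.75) = 0.2700/0.7000 = 0.3857
Terminal stock prices: S_u = 203, S_d = 105
Terminal payoffs (K − S): max(-33, 0) = 0, max(65, 0) = 65
Node 0 (S = 140): V_0 = 1/1.02·[0.3857·0.0000 + 0.6143·65.0000] = 39.1457

£39.15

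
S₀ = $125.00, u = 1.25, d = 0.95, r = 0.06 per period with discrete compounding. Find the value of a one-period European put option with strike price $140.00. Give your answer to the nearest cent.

$12.70

Risk-neutral probability p = (1 + 0.06 − 0.95)/(1.25 − 0.95) = 0.1100/0.3000 = 0.3667
Terminal stock prices: S_u = 156.2, S_d = 118.8
Terminal payoffs (K − S): max(-16.25, 0) = 0, max(21.25, 0) = 21.25
Node 0 (S = 125): V_0 = 1/1.06·[0.3667·0.0000 + 0.6333·21.2500] = 12.6965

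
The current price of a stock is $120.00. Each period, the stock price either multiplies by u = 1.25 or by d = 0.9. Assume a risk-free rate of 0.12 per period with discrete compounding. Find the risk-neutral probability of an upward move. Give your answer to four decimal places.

Risk-neutral probability p = (1 + 0.12 − 0.9)/(1.25 − 0.9) = 0.2200/0.3500 = 0.6286

p = 0.6286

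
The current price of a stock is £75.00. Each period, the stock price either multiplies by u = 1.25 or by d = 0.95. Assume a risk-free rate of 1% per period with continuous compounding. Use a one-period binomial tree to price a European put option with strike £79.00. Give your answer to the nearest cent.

£6.14

Risk-neutral probability p = (e^0.01 − 0.95)/(1.25 − 0.95) = 0.0601/0.3000 = 0.2002
Terminal stock prices: S_u = 93.75, S_d = 71.25
Terminal payoffs (K − S): max(-14.75, 0) = 0, max(7.75, 0) = 7.75
Node 0 (S = 75): V_0 = e^(−0.01)·[0.2002·0.0000 + 0.7998·7.7500] = 6.1370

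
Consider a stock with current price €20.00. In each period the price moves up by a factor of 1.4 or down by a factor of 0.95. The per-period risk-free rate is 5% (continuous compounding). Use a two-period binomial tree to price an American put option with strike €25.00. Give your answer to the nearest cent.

€5.00

Risk-neutral probability p = (e^0.05 − 0.95)/(1.4 − 0.95) = 0.1013/0.4500 = 0.2250
Terminal stock prices: S_uu = 39.2, S_ud = 26.6, S_dd = 18.05
Terminal payoffs (K − S): max(-14.2, 0) = 0, max(-1.6, 0) = 0, max(6.95, 0) = 6.95
Node u (S = 28): continuation = e^(−0.05)·[0.2250·0.0000 + 0.7750·0.0000] = 0.0000; exercise value = 0.0000 ≤ continuation, so V_u = 0.0000
Node d (S = 19): continuation = e^(−0.05)·[0.2250·0.0000 + 0.7750·6.9500] = 5.1232; exercise value = 6.0000 > continuation, so V_d = 6.0000 (exercise)
Node 0 (S = 20): continuation = e^(−0.05)·[0.2250·0.0000 + 0.7750·6.0000] = 4.4229; exercise value = 5.0000 > continuation, so V_0 = 5.0000 (exercise)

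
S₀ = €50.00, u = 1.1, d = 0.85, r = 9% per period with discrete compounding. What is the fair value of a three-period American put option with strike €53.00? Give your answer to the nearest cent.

Risk-neutral probability p = (1 + 0.09 − 0.85)/(1.1 − 0.85) = 0.2400/0.2500 = 0.9600
Terminal stock prices: S_uuu = 66.55, S_uud = 51.43, S_udd = 39.74, S_ddd = 30.71
Terminal payoffs (K − S): max(-13.55, 0) = 0, max(1.575, 0) = 1.575, max(13.26, 0) = 13.26, max(22.29, 0) = 22.29
Node uu (S = 60.5): continuation = 1/1.09·[0.9600·0.0000 + 0.0400·1.5750] = 0.0578; exercise value = 0.0000 ≤ continuation, so V_uu = 0.0578
Node ud (S = 46.75): continuation = 1/1.09·[0.9600·1.5750 + 0.0400·13.2625] = 1.8739; exercise value = 6.2500 > continuation, so V_ud = 6.2500 (exercise)
Node dd (S = 36.12): continuation = 1/1.09·[0.9600·13.2625 + 0.0400·22.2938] = 12.4989; exercise value = 16.8750 > continuation, so V_dd = 16.8750 (exercise)
Node u (S = 55): continuation = 1/1.09·[0.9600·0.0578 + 0.0400·6.2500] = 0.2803; exercise value = 0.0000 ≤ continuation, so V_u = 0.2803
Node d (S = 42.5): continuation = 1/1.09·[0.9600·6.2500 + 0.0400·16.8750] = 6.1239; exercise value = 10.5000 > continuation, so V_d = 10.5000 (exercise)
Node 0 (S = 50): continuation = 1/1.09·[0.9600·0.2803 + 0.0400·10.5000] = 0.6322; exercise value = 3.0000 > continuation, so V_0 = 3.0000 (exercise)

€3.00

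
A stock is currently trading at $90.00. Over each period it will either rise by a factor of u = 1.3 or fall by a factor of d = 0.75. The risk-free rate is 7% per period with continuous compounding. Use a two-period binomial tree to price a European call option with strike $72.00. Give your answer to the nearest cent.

Risk-neutral probability p = (e^0.07 − 0.75)/(1.3 − 0.75) = 0.3225/0.5500 = 0.5864
Terminal stock prices: S_uu = 152.1, S_ud = 87.75, S_dd = 50.62
Terminal payoffs (S − K): max(80.1, 0) = 80.1, max(15.75, 0) = 15.75, max(-21.38, 0) = 0
Node u (S = 117): V_u = e^(−0.07)·[0.5864·80.1000 + 0.4136·15.7500] = 49.8676
Node d (S = 67.5): V_d = e^(−0.07)·[0.5864·15.7500 + 0.4136·0.0000] = 8.6111
Node 0 (S = 90): V_0 = e^(−0.07)·[0.5864·49.8676 + 0.4136·8.6111] = 30.5854

$30.59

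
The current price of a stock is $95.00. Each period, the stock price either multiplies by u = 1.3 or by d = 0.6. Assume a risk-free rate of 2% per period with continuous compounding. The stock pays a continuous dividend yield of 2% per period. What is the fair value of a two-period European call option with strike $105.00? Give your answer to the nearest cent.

Per-period risk-free factor R = e^0.02 = 1.0202; dividend-adjusted growth = e^(0.02−0.02) = 1.0000.
Risk-neutral probability p = (1.0000 − 0.6)/(1.3 − 0.6) = 0.4000/0.7000 = 0.5714
Terminal stock prices: S_uu = 160.6, S_ud = 74.1, S_dd = 34.2
Terminal payoffs (S − K): max(55.55, 0) = 55.55, max(-30.9, 0) = 0, max(-70.8, 0) = 0
Node u (S = 123.5): V_u = e^(−0.02)·[0.5714·55.5500 + 0.4286·0.0000] = 31.1143
Node d (S = 57): V_d = e^(−0.02)·[0.5714·0.0000 + 0.4286·0.0000] = 0.0000
Node 0 (S = 95): V_0 = e^(−0.02)·[0.5714·31.1143 + 0.4286·0.0000] = 17.4275

$17.43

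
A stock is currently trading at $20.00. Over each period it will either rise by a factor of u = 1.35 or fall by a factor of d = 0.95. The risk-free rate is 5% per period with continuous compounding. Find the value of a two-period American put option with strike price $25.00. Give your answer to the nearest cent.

Risk-neutral probability p = (e^0.05 − 0.95)/(1.35 − 0.95) = 0.1013/0.4000 = 0.2532
Terminal stock prices: S_uu = 36.45, S_ud = 25.65, S_dd = 18.05
Terminal payoffs (K − S): max(-11.45, 0) = 0, max(-0.65, 0) = 0, max(6.95, 0) = 6.95
Node u (S = 27): continuation = e^(−0.05)·[0.2532·0.0000 + 0.7468·0.0000] = 0.0000; exercise value = 0.0000 ≤ continuation, so V_u = 0.0000
Node d (S = 19): continuation = e^(−0.05)·[0.2532·0.0000 + 0.7468·6.9500] = 4.9373; exercise value = 6.0000 > continuation, so V_d = 6.0000 (exercise)
Node 0 (S = 20): continuation = e^(−0.05)·[0.2532·0.0000 + 0.7468·6.0000] = 4.2624; exercise value = 5.0000 > continuation, so V_0 = 5.0000 (exercise)

$5.00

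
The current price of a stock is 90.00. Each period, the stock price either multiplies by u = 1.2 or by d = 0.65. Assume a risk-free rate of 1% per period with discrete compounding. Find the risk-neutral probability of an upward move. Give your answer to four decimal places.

Risk-neutral probability p = (1 + 0.01 − 0.65)/(1.2 − 0.65) = 0.3600/0.5500 = 0.6545

p = 0.6545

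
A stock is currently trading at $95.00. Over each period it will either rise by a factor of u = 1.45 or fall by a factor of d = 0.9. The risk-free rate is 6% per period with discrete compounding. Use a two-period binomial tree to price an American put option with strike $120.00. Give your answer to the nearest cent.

Risk-neutral probability p = (1 + 0.06 − 0.9)/(1.45 − 0.9) = 0.1600/0.5500 = 0.2909
Terminal stock prices: S_uu = 199.7, S_ud = 124, S_dd = 76.95
Terminal payoffs (K − S): max(-79.74, 0) = 0, max(-3.975, 0) = 0, max(43.05, 0) = 43.05
Node u (S = 137.8): continuation = 1/1.06·[0.2909·0.0000 + 0.7091·0.0000] = 0.0000; exercise value = 0.0000 ≤ continuation, so V_u = 0.0000
Node d (S = 85.5): continuation = 1/1.06·[0.2909·0.0000 + 0.7091·43.0500] = 28.7985; exercise value = 34.5000 > continuation, so V_d = 34.5000 (exercise)
Node 0 (S = 95): continuation = 1/1.06·[0.2909·0.0000 + 0.7091·34.5000] = 23.0789; exercise value = 25.0000 > continuation, so V_0 = 25.0000 (exercise)

$25.00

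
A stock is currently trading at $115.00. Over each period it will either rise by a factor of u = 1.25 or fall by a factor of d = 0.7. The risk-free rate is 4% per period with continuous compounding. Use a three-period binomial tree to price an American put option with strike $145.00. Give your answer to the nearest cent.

Risk-neutral probability p = (e^0.04 − 0.7)/(1.25 − 0.7) = 0.3408/0.5500 = 0.6197
Terminal stock prices: S_uuu = 224.6, S_uud = 125.8, S_udd = 70.44, S_ddd = 39.44
Terminal payoffs (K − S): max(-79.61, 0) = 0, max(19.22, 0) = 19.22, max(74.56, 0) = 74.56, max(105.6, 0) = 105.6
Node uu (S = 179.7): continuation = e^(−0.04)·[0.6197·0.0000 + 0.3803·19.2188] = 7.0231; exercise value = 0.0000 ≤ continuation, so V_uu = 7.0231
Node ud (S = 100.6): continuation = e^(−0.04)·[0.6197·19.2188 + 0.3803·74.5625] = 38.6895; exercise value = 44.3750 > continuation, so V_ud = 44.3750 (exercise)
Node dd (S = 56.35): continuation = e^(−0.04)·[0.6197·74.5625 + 0.3803·105.5550] = 82.9645; exercise value = 88.6500 > continuation, so V_dd = 88.6500 (exercise)
Node u (S = 143.8): continuation = e^(−0.04)·[0.6197·7.0231 + 0.3803·44.3750] = 20.3973; exercise value = 1.2500 ≤ continuation, so V_u = 20.3973
Node d (S = 80.5): continuation = e^(−0.04)·[0.6197·44.3750 + 0.3803·88.6500] = 58.8145; exercise value = 64.5000 > continuation, so V_d = 64.5000 (exercise)
Node 0 (S = 115): continuation = e^(−0.04)·[0.6197·20.3973 + 0.3803·64.5000] = 35.7140; exercise value = 30.0000 ≤ continuation, so V_0 = 35.7140

$35.71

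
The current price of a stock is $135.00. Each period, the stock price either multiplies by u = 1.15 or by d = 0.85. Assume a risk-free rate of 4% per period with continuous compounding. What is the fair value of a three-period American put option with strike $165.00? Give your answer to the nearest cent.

$30.00

Risk-neutral probability p = (e^0.04 − 0.85)/(1.15 − 0.85) = 0.1908/0.3000 = 0.6360
Terminal stock prices: S_uuu = 205.3, S_uud = 151.8, S_udd = 112.2, S_ddd = 82.91
Terminal payoffs (K − S): max(-40.32, 0) = 0, max(13.24, 0) = 13.24, max(52.83, 0) = 52.83, max(82.09, 0) = 82.09
Node uu (S = 178.5): continuation = e^(−0.04)·[0.6360·0.0000 + 0.3640·13.2431] = 4.6310; exercise value = 0.0000 ≤ continuation, so V_uu = 4.6310
Node ud (S = 132): continuation = e^(−0.04)·[0.6360·13.2431 + 0.3640·52.8319] = 26.5678; exercise value = 33.0375 > continuation, so V_ud = 33.0375 (exercise)
Node dd (S = 97.54): continuation = e^(−0.04)·[0.6360·52.8319 + 0.3640·82.0931] = 60.9928; exercise value = 67.4625 > continuation, so V_dd = 67.4625 (exercise)
Node u (S = 155.2): continuation = e^(−0.04)·[0.6360·4.6310 + 0.3640·33.0375] = 14.3830; exercise value = 9.7500 ≤ continuation, so V_u = 14.3830
Node d (S = 114.8): continuation = e^(−0.04)·[0.6360·33.0375 + 0.3640·67.4625] = 43.7803; exercise value = 50.2500 > continuation, so V_d = 50.2500 (exercise)
Node 0 (S = 135): continuation = e^(−0.04)·[0.6360·14.3830 + 0.3640·50.2500] = 26.3615; exercise value = 30.0000 > continuation, so V_0 = 30.0000 (exercise)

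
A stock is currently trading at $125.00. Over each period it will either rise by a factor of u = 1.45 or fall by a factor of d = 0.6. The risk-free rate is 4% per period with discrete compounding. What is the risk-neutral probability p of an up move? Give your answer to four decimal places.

Risk-neutral probability p = (1 + 0.04 − 0.6)/(1.45 − 0.6) = 0.4400/0.8500 = 0.5176

p = 0.5176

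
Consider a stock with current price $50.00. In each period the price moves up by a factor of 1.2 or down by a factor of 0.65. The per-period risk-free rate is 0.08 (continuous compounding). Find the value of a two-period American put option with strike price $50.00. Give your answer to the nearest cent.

$5.00

Risk-neutral probability p = (e^0.08 − 0.65)/(1.2 − 0.65) = 0.4333/0.5500 = 0.7878
Terminal stock prices: S_uu = 72, S_ud = 39, S_dd = 21.13
Terminal payoffs (K − S): max(-22, 0) = 0, max(11, 0) = 11, max(28.87, 0) = 28.87
Node u (S = 60): continuation = e^(−0.08)·[0.7878·0.0000 + 0.2122·11.0000] = 2.1548; exercise value = 0.0000 ≤ continuation, so V_u = 2.1548
Node d (S = 32.5): continuation = e^(−0.08)·[0.7878·11.0000 + 0.2122·28.8750] = 13.6558; exercise value = 17.5000 > continuation, so V_d = 17.5000 (exercise)
Node 0 (S = 50): continuation = e^(−0.08)·[0.7878·2.1548 + 0.2122·17.5000] = 4.9951; exercise value = 0.0000 ≤ continuation, so V_0 = 4.9951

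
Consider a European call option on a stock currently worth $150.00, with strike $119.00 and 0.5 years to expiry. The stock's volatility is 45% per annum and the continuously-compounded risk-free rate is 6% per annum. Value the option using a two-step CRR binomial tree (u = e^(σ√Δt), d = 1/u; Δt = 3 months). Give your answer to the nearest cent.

$40.71

CRR parameters: u = e^(σ√Δt) = e^(0.45·√0.25) = 1.2523, d = 1/u = 0.7985
Per-period rate: rΔt = 0.06·0.25 = 0.015, so R = e^0.015 = 1.0151
Risk-neutral probability p = (e^0.015 − 0.7985)/(1.2523 − 0.7985) = 0.2166/0.4538 = 0.4773
Terminal stock prices: S_uu = 235.2, S_ud = 150, S_dd = 95.64
Terminal payoffs (S − K): max(116.2, 0) = 116.2, max(31, 0) = 31, max(-23.36, 0) = 0
Node u (S = 187.8): V_u = e^(−0.015)·[0.4773·116.2468 + 0.5227·31.0000] = 70.6201
Node d (S = 119.8): V_d = e^(−0.015)·[0.4773·31.0000 + 0.5227·0.0000] = 14.5757
Node 0 (S = 150): V_0 = e^(−0.015)·[0.4773·70.6201 + 0.5227·14.5757] = 40.7098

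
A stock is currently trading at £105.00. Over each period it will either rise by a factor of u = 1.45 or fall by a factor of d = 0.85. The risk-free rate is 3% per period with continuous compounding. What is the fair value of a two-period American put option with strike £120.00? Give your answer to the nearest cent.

£20.87

Risk-neutral probability p = (e^0.03 − 0.85)/(1.45 − 0.85) = 0.1805/0.6000 = 0.3008
Terminal stock prices: S_uu = 220.8, S_ud = 129.4, S_dd = 75.86
Terminal payoffs (K − S): max(-100.8, 0) = 0, max(-9.412, 0) = 0, max(44.14, 0) = 44.14
Node u (S = 152.2): continuation = e^(−0.03)·[0.3008·0.0000 + 0.6992·0.0000] = 0.0000; exercise value = 0.0000 ≤ continuation, so V_u = 0.0000
Node d (S = 89.25): continuation = e^(−0.03)·[0.3008·0.0000 + 0.6992·44.1375] = 29.9507; exercise value = 30.7500 > continuation, so V_d = 30.7500 (exercise)
Node 0 (S = 105): continuation = e^(−0.03)·[0.3008·0.0000 + 0.6992·30.7500] = 20.8662; exercise value = 15.0000 ≤ continuation, so V_0 = 20.8662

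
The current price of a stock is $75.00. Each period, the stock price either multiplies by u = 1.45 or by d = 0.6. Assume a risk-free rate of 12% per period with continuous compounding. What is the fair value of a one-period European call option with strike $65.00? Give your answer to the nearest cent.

$24.08

Risk-neutral probability p = (e^0.12 − 0.6)/(1.45 − 0.6) = 0.5275/0.8500 = 0.6206
Terminal stock prices: S_u = 108.8, S_d = 45
Terminal payoffs (S − K): max(43.75, 0) = 43.75, max(-20, 0) = 0
Node 0 (S = 75): V_0 = e^(−0.12)·[0.6206·43.7500 + 0.3794·0.0000] = 24.0804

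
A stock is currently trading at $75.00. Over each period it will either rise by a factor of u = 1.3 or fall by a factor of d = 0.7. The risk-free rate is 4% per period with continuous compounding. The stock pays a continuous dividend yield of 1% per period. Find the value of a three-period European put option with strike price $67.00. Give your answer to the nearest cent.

$9.00

Per-period risk-free factor R = e^0.04 = 1.0408; dividend-adjusted growth = e^(0.04−0.01) = 1.0305.
Risk-neutral probability p = (1.0305 − 0.7)/(1.3 − 0.7) = 0.3305/0.6000 = 0.5508
Terminal stock prices: S_uuu = 164.8, S_uud = 88.73, S_udd = 47.77, S_ddd = 25.72
Terminal payoffs (K − S): max(-97.78, 0) = 0, max(-21.73, 0) = 0, max(19.23, 0) = 19.23, max(41.28, 0) = 41.28
Node uu (S = 126.8): V_uu = e^(−0.04)·[0.5508·0.0000 + 0.4492·0.0000] = 0.0000
Node ud (S = 68.25): V_ud = e^(−0.04)·[0.5508·0.0000 + 0.4492·19.2250] = 8.2980
Node dd (S = 36.75): V_dd = e^(−0.04)·[0.5508·19.2250 + 0.4492·41.2750] = 27.9886
Node u (S = 97.5): V_u = e^(−0.04)·[0.5508·0.0000 + 0.4492·8.2980] = 3.5817
Node d (S = 52.5): V_d = e^(−0.04)·[0.5508·8.2980 + 0.4492·27.9886] = 16.4716
Node 0 (S = 75): V_0 = e^(−0.04)·[0.5508·3.5817 + 0.4492·16.4716] = 9.0049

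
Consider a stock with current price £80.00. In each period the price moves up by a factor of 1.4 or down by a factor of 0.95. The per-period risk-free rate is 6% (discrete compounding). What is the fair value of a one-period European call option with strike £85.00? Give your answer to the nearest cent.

£6.23

Risk-neutral probability p = (1 + 0.06 − 0.95)/(1.4 − 0.95) = 0.1100/0.4500 = 0.2444
Terminal stock prices: S_u = 112, S_d = 76
Terminal payoffs (S − K): max(27, 0) = 27, max(-9, 0) = 0
Node 0 (S = 80): V_0 = 1/1.06·[0.2444·27.0000 + 0.7556·0.0000] = 6.2264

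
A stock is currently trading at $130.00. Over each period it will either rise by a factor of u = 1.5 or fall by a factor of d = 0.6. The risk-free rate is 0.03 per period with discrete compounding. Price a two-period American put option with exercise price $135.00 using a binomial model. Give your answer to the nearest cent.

$33.13

Risk-neutral probability p = (1 + 0.03 − 0.6)/(1.5 − 0.6) = 0.4300/0.9000 = 0.4778
Terminal stock prices: S_uu = 292.5, S_ud = 117, S_dd = 46.8
Terminal payoffs (K − S): max(-157.5, 0) = 0, max(18, 0) = 18, max(88.2, 0) = 88.2
Node u (S = 195): continuation = 1/1.03·[0.4778·0.0000 + 0.5222·18.0000] = 9.1262; exercise value = 0.0000 ≤ continuation, so V_u = 9.1262
Node d (S = 78): continuation = 1/1.03·[0.4778·18.0000 + 0.5222·88.2000] = 53.0680; exercise value = 57.0000 > continuation, so V_d = 57.0000 (exercise)
Node 0 (S = 130): continuation = 1/1.03·[0.4778·9.1262 + 0.5222·57.0000] = 33.1330; exercise value = 5.0000 ≤ continuation, so V_0 = 33.1330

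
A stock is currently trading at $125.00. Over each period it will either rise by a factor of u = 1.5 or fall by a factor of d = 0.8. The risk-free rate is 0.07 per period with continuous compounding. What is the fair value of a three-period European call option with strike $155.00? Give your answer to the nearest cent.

Risk-neutral probability p = (e^0.07 − 0.8)/(1.5 − 0.8) = 0.2725/0.7000 = 0.3893
Terminal stock prices: S_uuu = 421.9, S_uud = 225, S_udd = 120, S_ddd = 64
Terminal payoffs (S − K): max(266.9, 0) = 266.9, max(70, 0) = 70, max(-35, 0) = 0, max(-91, 0) = 0
Node uu (S = 281.2): V_uu = e^(−0.07)·[0.3893·266.8750 + 0.6107·70.0000] = 136.7290
Node ud (S = 150): V_ud = e^(−0.07)·[0.3893·70.0000 + 0.6107·0.0000] = 25.4085
Node dd (S = 80): V_dd = e^(−0.07)·[0.3893·0.0000 + 0.6107·0.0000] = 0.0000
Node u (S = 187.5): V_u = e^(−0.07)·[0.3893·136.7290 + 0.6107·25.4085] = 64.0977
Node d (S = 100): V_d = e^(−0.07)·[0.3893·25.4085 + 0.6107·0.0000] = 9.2227
Node 0 (S = 125): V_0 = e^(−0.07)·[0.3893·64.0977 + 0.6107·9.2227] = 28.5176

$28.52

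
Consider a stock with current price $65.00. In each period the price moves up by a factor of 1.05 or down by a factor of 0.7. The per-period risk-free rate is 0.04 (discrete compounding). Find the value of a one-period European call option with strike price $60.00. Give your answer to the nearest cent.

$7.71

Risk-neutral probability p = (1 + 0.04 − 0.7)/(1.05 − 0.7) = 0.3400/0.3500 = 0.9714
Terminal stock prices: S_u = 68.25, S_d = 45.5
Terminal payoffs (S − K): max(8.25, 0) = 8.25, max(-14.5, 0) = 0
Node 0 (S = 65): V_0 = 1/1.04·[0.9714·8.2500 + 0.0286·0.0000] = 7.7060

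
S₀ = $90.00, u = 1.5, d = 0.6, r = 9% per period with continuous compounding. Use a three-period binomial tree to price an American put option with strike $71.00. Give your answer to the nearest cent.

$10.37

Risk-neutral probability p = (e^0.09 − 0.6)/(1.5 − 0.6) = 0.4942/0.9000 = 0.5491
Terminal stock prices: S_uuu = 303.8, S_uud = 121.5, S_udd = 48.6, S_ddd = 19.44
Terminal payoffs (K − S): max(-232.8, 0) = 0, max(-50.5, 0) = 0, max(22.4, 0) = 22.4, max(51.56, 0) = 51.56
Node uu (S = 202.5): continuation = e^(−0.09)·[0.5491·0.0000 + 0.4509·0.0000] = 0.0000; exercise value = 0.0000 ≤ continuation, so V_uu = 0.0000
Node ud (S = 81): continuation = e^(−0.09)·[0.5491·0.0000 + 0.4509·22.4000] = 9.2312; exercise value = 0.0000 ≤ continuation, so V_ud = 9.2312
Node dd (S = 32.4): continuation = e^(−0.09)·[0.5491·22.4000 + 0.4509·51.5600] = 32.4891; exercise value = 38.6000 > continuation, so V_dd = 38.6000 (exercise)
Node u (S = 135): continuation = e^(−0.09)·[0.5491·0.0000 + 0.4509·9.2312] = 3.8043; exercise value = 0.0000 ≤ continuation, so V_u = 3.8043
Node d (S = 54): continuation = e^(−0.09)·[0.5491·9.2312 + 0.4509·38.6000] = 20.5398; exercise value = 17.0000 ≤ continuation, so V_d = 20.5398
Node 0 (S = 90): continuation = e^(−0.09)·[0.5491·3.8043 + 0.4509·20.5398] = 10.3737; exercise value = 0.0000 ≤ continuation, so V_0 = 10.3737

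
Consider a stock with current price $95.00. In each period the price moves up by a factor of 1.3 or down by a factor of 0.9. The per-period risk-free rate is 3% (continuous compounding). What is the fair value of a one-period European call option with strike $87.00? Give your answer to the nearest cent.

Risk-neutral probability p = (e^0.03 − 0.9)/(1.3 − 0.9) = 0.1305/0.4000 = 0.3261
Terminal stock prices: S_u = 123.5, S_d = 85.5
Terminal payoffs (S − K): max(36.5, 0) = 36.5, max(-1.5, 0) = 0
Node 0 (S = 95): V_0 = e^(−0.03)·[0.3261·36.5000 + 0.6739·0.0000] = 11.5522

$11.55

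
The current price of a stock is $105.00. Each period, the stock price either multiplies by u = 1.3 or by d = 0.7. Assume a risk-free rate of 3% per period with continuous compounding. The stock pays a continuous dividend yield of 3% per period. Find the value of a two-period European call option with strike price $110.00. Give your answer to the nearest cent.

$15.88

Per-period risk-free factor R = e^0.03 = 1.0305; dividend-adjusted growth = e^(0.03−0.03) = 1.0000.
Risk-neutral probability p = (1.0000 − 0.7)/(1.3 − 0.7) = 0.3000/0.6000 = 0.5000
Terminal stock prices: S_uu = 177.5, S_ud = 95.55, S_dd = 51.45
Terminal payoffs (S − K): max(67.45, 0) = 67.45, max(-14.45, 0) = 0, max(-58.55, 0) = 0
Node u (S = 136.5): V_u = e^(−0.03)·[0.5000·67.4500 + 0.5000·0.0000] = 32.7283
Node d (S = 73.5): V_d = e^(−0.03)·[0.5000·0.0000 + 0.5000·0.0000] = 0.0000
Node 0 (S = 105): V_0 = e^(−0.03)·[0.5000·32.7283 + 0.5000·0.0000] = 15.8805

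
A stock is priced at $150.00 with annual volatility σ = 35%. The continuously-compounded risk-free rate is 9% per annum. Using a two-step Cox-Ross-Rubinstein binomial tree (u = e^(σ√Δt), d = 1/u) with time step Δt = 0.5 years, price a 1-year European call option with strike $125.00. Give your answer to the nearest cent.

$42.52

CRR parameters: u = e^(σ√Δt) = e^(0.35·√0.5) = 1.2808, d = 1/u = 0.7808
Per-period rate: rΔt = 0.09·0.5 = 0.045, so R = e^0.045 = 1.0460
Risk-neutral probability p = (e^0.045 − 0.7808)/(1.2808 − 0.7808) = 0.2653/0.5000 = 0.5305
Terminal stock prices: S_uu = 246.1, S_ud = 150, S_dd = 91.44
Terminal payoffs (S − K): max(121.1, 0) = 121.1, max(25, 0) = 25, max(-33.56, 0) = 0
Node u (S = 192.1): V_u = e^(−0.045)·[0.5305·121.0685 + 0.4695·25.0000] = 72.6208
Node d (S = 117.1): V_d = e^(−0.045)·[0.5305·25.0000 + 0.4695·0.0000] = 12.6787
Node 0 (S = 150): V_0 = e^(−0.045)·[0.5305·72.6208 + 0.4695·12.6787] = 42.5202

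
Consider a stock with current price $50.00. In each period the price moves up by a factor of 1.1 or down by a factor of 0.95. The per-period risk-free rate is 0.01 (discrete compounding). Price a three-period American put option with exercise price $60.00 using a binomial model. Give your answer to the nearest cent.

Risk-neutral probability p = (1 + 0.01 − 0.95)/(1.1 − 0.95) = 0.0600/0.1500 = 0.4000
Terminal stock prices: S_uuu = 66.55, S_uud = 57.48, S_udd = 49.64, S_ddd = 42.87
Terminal payoffs (K − S): max(-6.55, 0) = 0, max(2.525, 0) = 2.525, max(10.36, 0) = 10.36, max(17.13, 0) = 17.13
Node uu (S = 60.5): continuation = 1/1.01·[0.4000·0.0000 + 0.6000·2.5250] = 1.5000; exercise value = 0.0000 ≤ continuation, so V_uu = 1.5000
Node ud (S = 52.25): continuation = 1/1.01·[0.4000·2.5250 + 0.6000·10.3625] = 7.1559; exercise value = 7.7500 > continuation, so V_ud = 7.7500 (exercise)
Node dd (S = 45.12): continuation = 1/1.01·[0.4000·10.3625 + 0.6000·17.1313] = 14.2809; exercise value = 14.8750 > continuation, so V_dd = 14.8750 (exercise)
Node u (S = 55): continuation = 1/1.01·[0.4000·1.5000 + 0.6000·7.7500] = 5.1980; exercise value = 5.0000 ≤ continuation, so V_u = 5.1980
Node d (S = 47.5): continuation = 1/1.01·[0.4000·7.7500 + 0.6000·14.8750] = 11.9059; exercise value = 12.5000 > continuation, so V_d = 12.5000 (exercise)
Node 0 (S = 50): continuation = 1/1.01·[0.4000·5.1980 + 0.6000·12.5000] = 9.4844; exercise value = 10.0000 > continuation, so V_0 = 10.0000 (exercise)

$10.00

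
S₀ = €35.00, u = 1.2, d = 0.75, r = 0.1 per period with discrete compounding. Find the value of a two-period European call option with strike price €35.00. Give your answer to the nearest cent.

€7.70

Risk-neutral probability p = (1 + 0.1 − 0.75)/(1.2 − 0.75) = 0.3500/0.4500 = 0.7778
Terminal stock prices: S_uu = 50.4, S_ud = 31.5, S_dd = 19.69
Terminal payoffs (S − K): max(15.4, 0) = 15.4, max(-3.5, 0) = 0, max(-15.31, 0) = 0
Node u (S = 42): V_u = 1/1.1·[0.7778·15.4000 + 0.2222·0.0000] = 10.8889
Node d (S = 26.25): V_d = 1/1.1·[0.7778·0.0000 + 0.2222·0.0000] = 0.0000
Node 0 (S = 35): V_0 = 1/1.1·[0.7778·10.8889 + 0.2222·0.0000] = 7.6992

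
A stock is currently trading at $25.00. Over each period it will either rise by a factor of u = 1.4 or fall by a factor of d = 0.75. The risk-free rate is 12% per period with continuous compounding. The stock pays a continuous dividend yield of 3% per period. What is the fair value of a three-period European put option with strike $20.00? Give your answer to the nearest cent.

Per-period risk-free factor R = e^0.12 = 1.1275; dividend-adjusted growth = e^(0.12−0.03) = 1.0942.
Risk-neutral probability p = (1.0942 − 0.75)/(1.4 − 0.75) = 0.3442/0.6500 = 0.5295
Terminal stock prices: S_uuu = 68.6, S_uud = 36.75, S_udd = 19.69, S_ddd = 10.55
Terminal payoffs (K − S): max(-48.6, 0) = 0, max(-16.75, 0) = 0, max(0.3125, 0) = 0.3125, max(9.453, 0) = 9.453
Node uu (S = 49): V_uu = e^(−0.12)·[0.5295·0.0000 + 0.4705·0.0000] = 0.0000
Node ud (S = 26.25): V_ud = e^(−0.12)·[0.5295·0.0000 + 0.4705·0.3125] = 0.1304
Node dd (S = 14.06): V_dd = e^(−0.12)·[0.5295·0.3125 + 0.4705·9.4531] = 4.0915
Node u (S = 35): V_u = e^(−0.12)·[0.5295·0.0000 + 0.4705·0.1304] = 0.0544
Node d (S = 18.75): V_d = e^(−0.12)·[0.5295·0.1304 + 0.4705·4.0915] = 1.7686
Node 0 (S = 25): V_0 = e^(−0.12)·[0.5295·0.0544 + 0.4705·1.7686] = 0.7636

$0.76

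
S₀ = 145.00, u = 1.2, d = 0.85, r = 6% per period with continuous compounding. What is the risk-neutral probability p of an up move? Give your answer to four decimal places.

p = 0.6052

Risk-neutral probability p = (e^0.06 − 0.85)/(1.2 − 0.85) = 0.2118/0.3500 = 0.6052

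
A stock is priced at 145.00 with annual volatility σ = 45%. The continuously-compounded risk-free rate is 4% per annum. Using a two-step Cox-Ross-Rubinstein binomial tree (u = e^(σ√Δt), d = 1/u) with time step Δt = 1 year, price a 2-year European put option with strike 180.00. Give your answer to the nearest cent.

51.76

CRR parameters: u = e^(σ√Δt) = e^(0.45·√1) = 1.5683, d = 1/u = 0.6376
Per-period rate: rΔt = 0.04·1 = 0.04, so R = e^0.04 = 1.0408
Risk-neutral probability p = (e^0.04 − 0.6376)/(1.5683 − 0.6376) = 0.4032/0.9307 = 0.4332
Terminal stock prices: S_uu = 356.6, S_ud = 145, S_dd = 58.95
Terminal payoffs (K − S): max(-176.6, 0) = 0, max(35, 0) = 35, max(121, 0) = 121
Node u (S = 227.4): V_u = e^(−0.04)·[0.4332·0.0000 + 0.5668·35.0000] = 19.0598
Node d (S = 92.46): V_d = e^(−0.04)·[0.4332·35.0000 + 0.5668·121.0474] = 80.4860
Node 0 (S = 145): V_0 = e^(−0.04)·[0.4332·19.0598 + 0.5668·80.4860] = 51.7630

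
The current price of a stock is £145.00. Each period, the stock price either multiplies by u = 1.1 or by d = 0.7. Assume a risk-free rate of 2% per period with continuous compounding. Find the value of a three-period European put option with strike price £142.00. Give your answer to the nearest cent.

Risk-neutral probability p = (e^0.02 − 0.7)/(1.1 − 0.7) = 0.3202/0.4000 = 0.8005
Terminal stock prices: S_uuu = 193, S_uud = 122.8, S_udd = 78.15, S_ddd = 49.73
Terminal payoffs (K − S): max(-51, 0) = 0, max(19.19, 0) = 19.19, max(63.85, 0) = 63.85, max(92.27, 0) = 92.27
Node uu (S = 175.5): V_uu = e^(−0.02)·[0.8005·0.0000 + 0.1995·19.1850] = 3.7516
Node ud (S = 111.6): V_ud = e^(−0.02)·[0.8005·19.1850 + 0.1995·63.8450] = 27.5382
Node dd (S = 71.05): V_dd = e^(−0.02)·[0.8005·63.8450 + 0.1995·92.2650] = 68.1382
Node u (S = 159.5): V_u = e^(−0.02)·[0.8005·3.7516 + 0.1995·27.5382] = 8.3287
Node d (S = 101.5): V_d = e^(−0.02)·[0.8005·27.5382 + 0.1995·68.1382] = 34.9321
Node 0 (S = 145): V_0 = e^(−0.02)·[0.8005·8.3287 + 0.1995·34.9321] = 13.3660

£13.37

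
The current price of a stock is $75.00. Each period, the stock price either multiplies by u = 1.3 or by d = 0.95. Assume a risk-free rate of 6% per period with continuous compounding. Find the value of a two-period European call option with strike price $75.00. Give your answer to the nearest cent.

$11.48

Risk-neutral probability p = (e^0.06 − 0.95)/(1.3 − 0.95) = 0.1118/0.3500 = 0.3195
Terminal stock prices: S_uu = 126.8, S_ud = 92.62, S_dd = 67.69
Terminal payoffs (S − K): max(51.75, 0) = 51.75, max(17.62, 0) = 17.62, max(-7.312, 0) = 0
Node u (S = 97.5): V_u = e^(−0.06)·[0.3195·51.7500 + 0.6805·17.6250] = 26.8677
Node d (S = 71.25): V_d = e^(−0.06)·[0.3195·17.6250 + 0.6805·0.0000] = 5.3038
Node 0 (S = 75): V_0 = e^(−0.06)·[0.3195·26.8677 + 0.6805·5.3038] = 11.4840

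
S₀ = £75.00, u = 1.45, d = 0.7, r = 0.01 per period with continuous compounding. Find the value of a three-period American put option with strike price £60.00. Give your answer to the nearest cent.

Risk-neutral probability p = (e^0.01 − 0.7)/(1.45 − 0.7) = 0.3101/0.7500 = 0.4134
Terminal stock prices: S_uuu = 228.6, S_uud = 110.4, S_udd = 53.29, S_ddd = 25.72
Terminal payoffs (K − S): max(-168.6, 0) = 0, max(-50.38, 0) = 0, max(6.713, 0) = 6.713, max(34.28, 0) = 34.28
Node uu (S = 157.7): continuation = e^(−0.01)·[0.4134·0.0000 + 0.5866·0.0000] = 0.0000; exercise value = 0.0000 ≤ continuation, so V_uu = 0.0000
Node ud (S = 76.12): continuation = e^(−0.01)·[0.4134·0.0000 + 0.5866·6.7125] = 3.8984; exercise value = 0.0000 ≤ continuation, so V_ud = 3.8984
Node dd (S = 36.75): continuation = e^(−0.01)·[0.4134·6.7125 + 0.5866·34.2750] = 22.6530; exercise value = 23.2500 > continuation, so V_dd = 23.2500 (exercise)
Node u (S = 108.8): continuation = e^(−0.01)·[0.4134·0.0000 + 0.5866·3.8984] = 2.2640; exercise value = 0.0000 ≤ continuation, so V_u = 2.2640
Node d (S = 52.5): continuation = e^(−0.01)·[0.4134·3.8984 + 0.5866·23.2500] = 15.0983; exercise value = 7.5000 ≤ continuation, so V_d = 15.0983
Node 0 (S = 75): continuation = e^(−0.01)·[0.4134·2.2640 + 0.5866·15.0983] = 9.6952; exercise value = 0.0000 ≤ continuation, so V_0 = 9.6952

£9.70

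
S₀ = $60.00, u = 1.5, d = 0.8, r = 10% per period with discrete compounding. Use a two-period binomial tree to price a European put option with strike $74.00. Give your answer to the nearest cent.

$10.42

Risk-neutral probability p = (1 + 0.1 − 0.8)/(1.5 − 0.8) = 0.3000/0.7000 = 0.4286
Terminal stock prices: S_uu = 135, S_ud = 72, S_dd = 38.4
Terminal payoffs (K − S): max(-61, 0) = 0, max(2, 0) = 2, max(35.6, 0) = 35.6
Node u (S = 90): V_u = 1/1.1·[0.4286·0.0000 + 0.5714·2.0000] = 1.0390
Node d (S = 48): V_d = 1/1.1·[0.4286·2.0000 + 0.5714·35.6000] = 19.2727
Node 0 (S = 60): V_0 = 1/1.1·[0.4286·1.0390 + 0.5714·19.2727] = 10.4166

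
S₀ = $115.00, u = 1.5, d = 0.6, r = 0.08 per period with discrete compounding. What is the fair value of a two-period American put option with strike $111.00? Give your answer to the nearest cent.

Risk-neutral probability p = (1 + 0.08 − 0.6)/(1.5 − 0.6) = 0.4800/0.9000 = 0.5333
Terminal stock prices: S_uu = 258.8, S_ud = 103.5, S_dd = 41.4
Terminal payoffs (K − S): max(-147.8, 0) = 0, max(7.5, 0) = 7.5, max(69.6, 0) = 69.6
Node u (S = 172.5): continuation = 1/1.08·[0.5333·0.0000 + 0.4667·7.5000] = 3.2407; exercise value = 0.0000 ≤ continuation, so V_u = 3.2407
Node d (S = 69): continuation = 1/1.08·[0.5333·7.5000 + 0.4667·69.6000] = 33.7778; exercise value = 42.0000 > continuation, so V_d = 42.0000 (exercise)
Node 0 (S = 115): continuation = 1/1.08·[0.5333·3.2407 + 0.4667·42.0000] = 19.7485; exercise value = 0.0000 ≤ continuation, so V_0 = 19.7485

$19.75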